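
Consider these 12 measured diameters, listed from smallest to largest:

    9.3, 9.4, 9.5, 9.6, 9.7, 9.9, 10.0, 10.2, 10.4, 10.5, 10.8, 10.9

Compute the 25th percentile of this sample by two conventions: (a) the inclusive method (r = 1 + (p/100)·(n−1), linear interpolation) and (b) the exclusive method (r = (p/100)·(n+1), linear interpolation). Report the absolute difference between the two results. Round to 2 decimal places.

n = 12.
(a) r = 3.75; between ranks 3 (9.5) and 4 (9.6): 9.575.
(b) r = 3.25; between ranks 3 (9.5) and 4 (9.6): 9.525.
|9.575 − 9.525| = 0.05.

0.05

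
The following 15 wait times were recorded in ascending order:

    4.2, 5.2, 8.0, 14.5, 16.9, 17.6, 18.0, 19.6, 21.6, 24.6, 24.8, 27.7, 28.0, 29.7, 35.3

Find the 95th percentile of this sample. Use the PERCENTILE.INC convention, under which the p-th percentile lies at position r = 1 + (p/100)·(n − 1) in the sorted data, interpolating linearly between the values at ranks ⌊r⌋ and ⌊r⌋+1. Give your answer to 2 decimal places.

n = 15.
r = 1 + (95/100)·(15 − 1) = 1 + 13.3 = 14.3.
Rank 14 is 29.7 and rank 15 is 35.3.
Interpolate: 29.7 + 0.3·(35.3 − 29.7) = 29.7 + 0.3·5.6 = 31.38.

31.38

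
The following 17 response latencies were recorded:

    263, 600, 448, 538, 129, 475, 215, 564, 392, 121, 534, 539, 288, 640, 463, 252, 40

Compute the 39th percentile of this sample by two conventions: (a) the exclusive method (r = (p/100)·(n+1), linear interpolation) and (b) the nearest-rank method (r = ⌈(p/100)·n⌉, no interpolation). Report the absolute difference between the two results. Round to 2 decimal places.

2.08

Sorted: 40, 121, 129, 215, 252, 263, 288, 392, 448, 463, 475, 534, 538, 539, 564, 600, 640.
n = 17.
(a) r = 7.02; between ranks 7 (288) and 8 (392): 290.08.
(b) the nearest-rank method: rank 7 → 288.
|290.08 − 288| = 2.08.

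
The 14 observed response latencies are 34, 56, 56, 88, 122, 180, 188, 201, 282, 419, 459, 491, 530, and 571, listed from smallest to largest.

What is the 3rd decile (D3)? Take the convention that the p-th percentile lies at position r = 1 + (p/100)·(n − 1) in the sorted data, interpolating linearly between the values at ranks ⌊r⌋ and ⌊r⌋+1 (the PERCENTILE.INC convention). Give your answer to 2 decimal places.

n = 14.
r = 1 + (30/100)·(14 − 1) = 1 + 3.9 = 4.9.
Rank 4 is 88 and rank 5 is 122.
Interpolate: 88 + 0.9·(122 − 88) = 88 + 0.9·34 = 118.6.

118.60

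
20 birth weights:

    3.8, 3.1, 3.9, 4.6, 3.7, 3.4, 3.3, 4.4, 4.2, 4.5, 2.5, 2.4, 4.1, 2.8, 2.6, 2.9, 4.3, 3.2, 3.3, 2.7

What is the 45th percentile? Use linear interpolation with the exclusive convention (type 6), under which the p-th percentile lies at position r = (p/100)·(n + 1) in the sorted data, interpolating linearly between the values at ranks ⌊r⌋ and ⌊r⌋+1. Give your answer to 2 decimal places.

3.30

Sorted: 2.4, 2.5, 2.6, 2.7, 2.8, 2.9, 3.1, 3.2, 3.3, 3.3, 3.4, 3.7, 3.8, 3.9, 4.1, 4.2, 4.3, 4.4, 4.5, 4.6.
n = 20.
r = (45/100)·(20 + 1) = 9.45.
Rank 9 is 3.3 and rank 10 is 3.3.
Interpolate: 3.3 + 0.45·(3.3 − 3.3) = 3.3 + 0.45·0 = 3.3.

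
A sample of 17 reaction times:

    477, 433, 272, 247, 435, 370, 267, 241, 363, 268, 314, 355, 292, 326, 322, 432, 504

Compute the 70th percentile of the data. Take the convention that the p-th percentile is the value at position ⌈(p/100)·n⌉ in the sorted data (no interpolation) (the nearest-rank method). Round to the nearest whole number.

Sorted: 241, 247, 267, 268, 272, 292, 314, 322, 326, 355, 363, 370, 432, 433, 435, 477, 504.
n = 17.
Position = ⌈70/100 · 17⌉ = ⌈11.9⌉ = 12.
The value at rank 12 is 370.

370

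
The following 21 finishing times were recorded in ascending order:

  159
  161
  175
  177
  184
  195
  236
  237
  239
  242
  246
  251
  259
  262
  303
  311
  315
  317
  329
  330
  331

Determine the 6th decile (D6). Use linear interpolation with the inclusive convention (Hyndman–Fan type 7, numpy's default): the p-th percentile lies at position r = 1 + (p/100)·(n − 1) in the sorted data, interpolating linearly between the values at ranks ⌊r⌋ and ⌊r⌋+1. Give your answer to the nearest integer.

n = 21.
r = 1 + (60/100)·(21 − 1) = 1 + 12 = 13.
r is an integer, so P60 is the value at rank 13: 259.

259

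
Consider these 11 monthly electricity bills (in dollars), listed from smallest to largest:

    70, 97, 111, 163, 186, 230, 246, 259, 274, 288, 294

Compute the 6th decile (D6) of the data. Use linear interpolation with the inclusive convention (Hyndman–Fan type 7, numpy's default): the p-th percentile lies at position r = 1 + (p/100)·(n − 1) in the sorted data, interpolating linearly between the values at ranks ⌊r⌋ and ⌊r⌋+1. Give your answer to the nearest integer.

n = 11.
r = 1 + (60/100)·(11 − 1) = 1 + 6 = 7.
r is an integer, so P60 is the value at rank 7: 246.

246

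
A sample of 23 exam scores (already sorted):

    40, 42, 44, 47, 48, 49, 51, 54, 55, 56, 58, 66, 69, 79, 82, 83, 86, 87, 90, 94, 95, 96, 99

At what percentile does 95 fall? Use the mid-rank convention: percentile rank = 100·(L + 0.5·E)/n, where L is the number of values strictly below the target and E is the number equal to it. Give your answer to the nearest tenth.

Count below 95: L = 20; count equal: E = 1; n = 23.
Percentile rank = 100·(20 + 0.5·1)/23 = 100·20.5/23 = 89.13.

89.1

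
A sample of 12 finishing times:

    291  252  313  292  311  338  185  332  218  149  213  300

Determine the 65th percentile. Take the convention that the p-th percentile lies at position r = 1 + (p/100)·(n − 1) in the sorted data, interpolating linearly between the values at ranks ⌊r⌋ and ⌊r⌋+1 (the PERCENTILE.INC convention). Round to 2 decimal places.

301.65

Sorted: 149, 185, 213, 218, 252, 291, 292, 300, 311, 313, 332, 338.
n = 12.
r = 1 + (65/100)·(12 − 1) = 1 + 7.15 = 8.15.
Rank 8 is 300 and rank 9 is 311.
Interpolate: 300 + 0.15·(311 − 300) = 300 + 0.15·11 = 301.65.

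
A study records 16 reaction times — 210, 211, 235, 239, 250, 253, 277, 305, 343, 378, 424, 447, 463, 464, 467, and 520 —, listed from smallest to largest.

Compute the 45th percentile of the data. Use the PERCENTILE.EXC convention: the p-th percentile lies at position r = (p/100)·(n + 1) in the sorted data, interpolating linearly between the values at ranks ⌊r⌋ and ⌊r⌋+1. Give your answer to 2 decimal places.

295.20

n = 16.
r = (45/100)·(16 + 1) = 7.65.
Rank 7 is 277 and rank 8 is 305.
Interpolate: 277 + 0.65·(305 − 277) = 277 + 0.65·28 = 295.2.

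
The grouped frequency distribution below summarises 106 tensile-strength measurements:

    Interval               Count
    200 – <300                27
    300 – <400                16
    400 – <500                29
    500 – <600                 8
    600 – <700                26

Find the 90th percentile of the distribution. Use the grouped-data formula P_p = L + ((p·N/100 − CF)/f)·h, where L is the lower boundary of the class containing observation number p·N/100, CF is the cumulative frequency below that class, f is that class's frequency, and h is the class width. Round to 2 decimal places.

N = 106; target position k = 90/100 · 106 = 95.4.
Cumulative frequencies: 27, 43, 72, 80, 106.
Observation 95.4 falls in the class 600 – <700.
L = 600, CF = 80, f = 26, h = 100.
P90 = 600 + ((95.4 − 80)/26)·100 = 600 + 59.2308 = 659.231.

659.23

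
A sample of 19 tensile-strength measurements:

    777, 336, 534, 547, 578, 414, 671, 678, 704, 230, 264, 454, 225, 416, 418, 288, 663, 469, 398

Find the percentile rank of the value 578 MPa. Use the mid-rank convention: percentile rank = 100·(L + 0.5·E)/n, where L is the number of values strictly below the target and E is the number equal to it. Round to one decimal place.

71.1

Sorted: 225, 230, 264, 288, 336, 398, 414, 416, 418, 454, 469, 534, 547, 578, 663, 671, 678, 704, 777.
Count below 578: L = 13; count equal: E = 1; n = 19.
Percentile rank = 100·(13 + 0.5·1)/19 = 100·13.5/19 = 71.05.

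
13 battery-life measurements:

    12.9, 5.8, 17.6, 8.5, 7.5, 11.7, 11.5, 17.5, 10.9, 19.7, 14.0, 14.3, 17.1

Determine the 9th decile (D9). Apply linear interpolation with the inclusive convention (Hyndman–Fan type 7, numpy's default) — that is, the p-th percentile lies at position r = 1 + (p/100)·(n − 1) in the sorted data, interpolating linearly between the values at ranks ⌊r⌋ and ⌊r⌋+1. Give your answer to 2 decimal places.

17.58

Sorted: 5.8, 7.5, 8.5, 10.9, 11.5, 11.7, 12.9, 14.0, 14.3, 17.1, 17.5, 17.6, 19.7.
n = 13.
r = 1 + (90/100)·(13 − 1) = 1 + 10.8 = 11.8.
Rank 11 is 17.5 and rank 12 is 17.6.
Interpolate: 17.5 + 0.8·(17.6 − 17.5) = 17.5 + 0.8·0.1 = 17.58.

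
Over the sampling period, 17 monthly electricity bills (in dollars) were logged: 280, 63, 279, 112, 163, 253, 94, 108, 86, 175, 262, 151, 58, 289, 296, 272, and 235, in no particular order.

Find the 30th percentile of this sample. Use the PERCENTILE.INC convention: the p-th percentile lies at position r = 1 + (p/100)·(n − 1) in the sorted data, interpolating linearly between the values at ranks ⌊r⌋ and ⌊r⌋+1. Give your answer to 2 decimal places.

Sorted: 58, 63, 86, 94, 108, 112, 151, 163, 175, 235, 253, 262, 272, 279, 280, 289, 296.
n = 17.
r = 1 + (30/100)·(17 − 1) = 1 + 4.8 = 5.8.
Rank 5 is 108 and rank 6 is 112.
Interpolate: 108 + 0.8·(112 − 108) = 108 + 0.8·4 = 111.2.

111.20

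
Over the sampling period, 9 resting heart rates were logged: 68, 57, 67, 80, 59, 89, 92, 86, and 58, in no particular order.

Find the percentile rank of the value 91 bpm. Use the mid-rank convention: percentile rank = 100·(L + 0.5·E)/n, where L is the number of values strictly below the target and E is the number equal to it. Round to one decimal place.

88.9

Sorted: 57, 58, 59, 67, 68, 80, 86, 89, 92.
Count below 91: L = 8; count equal: E = 0; n = 9.
Percentile rank = 100·(8 + 0.5·0)/9 = 100·8/9 = 88.89.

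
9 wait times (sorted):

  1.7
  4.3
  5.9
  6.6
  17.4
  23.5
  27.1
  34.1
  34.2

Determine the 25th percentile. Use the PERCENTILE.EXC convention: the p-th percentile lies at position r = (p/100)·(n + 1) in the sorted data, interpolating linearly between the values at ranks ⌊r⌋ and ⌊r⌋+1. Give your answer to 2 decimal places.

5.10

n = 9.
r = (25/100)·(9 + 1) = 2.5.
Rank 2 is 4.3 and rank 3 is 5.9.
Interpolate: 4.3 + 0.5·(5.9 − 4.3) = 4.3 + 0.5·1.6 = 5.1.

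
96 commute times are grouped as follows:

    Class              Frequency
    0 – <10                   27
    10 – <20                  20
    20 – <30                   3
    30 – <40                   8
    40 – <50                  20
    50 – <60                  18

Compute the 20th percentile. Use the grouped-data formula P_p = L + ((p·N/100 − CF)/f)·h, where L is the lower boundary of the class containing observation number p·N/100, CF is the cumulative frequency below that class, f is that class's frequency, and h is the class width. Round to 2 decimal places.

7.11

N = 96; target position k = 20/100 · 96 = 19.2.
Cumulative frequencies: 27, 47, 50, 58, 78, 96.
Observation 19.2 falls in the class 0 – <10.
L = 0, CF = 0, f = 27, h = 10.
P20 = 0 + ((19.2 − 0)/27)·10 = 0 + 7.11111 = 7.11111.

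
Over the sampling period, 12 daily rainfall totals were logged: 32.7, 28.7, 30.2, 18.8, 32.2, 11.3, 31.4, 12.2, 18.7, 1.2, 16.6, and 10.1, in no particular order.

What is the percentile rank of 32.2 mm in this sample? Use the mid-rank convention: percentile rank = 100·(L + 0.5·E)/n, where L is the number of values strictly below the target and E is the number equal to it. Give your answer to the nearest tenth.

Sorted: 1.2, 10.1, 11.3, 12.2, 16.6, 18.7, 18.8, 28.7, 30.2, 31.4, 32.2, 32.7.
Count below 32.2: L = 10; count equal: E = 1; n = 12.
Percentile rank = 100·(10 + 0.5·1)/12 = 100·10.5/12 = 87.5.

87.5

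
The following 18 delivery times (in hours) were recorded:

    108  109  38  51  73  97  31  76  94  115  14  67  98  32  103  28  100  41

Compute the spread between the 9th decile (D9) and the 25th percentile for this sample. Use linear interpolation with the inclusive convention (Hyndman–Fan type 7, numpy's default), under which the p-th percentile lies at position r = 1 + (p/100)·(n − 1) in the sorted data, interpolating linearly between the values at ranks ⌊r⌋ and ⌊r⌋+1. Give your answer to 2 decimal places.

69.55

Sorted: 14, 28, 31, 32, 38, 41, 51, 67, 73, 76, 94, 97, 98, 100, 103, 108, 109, 115.
n = 18.
P25: r = 5.25; ranks 5–6 are 38, 41; interpolating gives 38.75.
P90: r = 16.3; ranks 16–17 are 108, 109; interpolating gives 108.3.
Difference: 108.3 − 38.75 = 69.55.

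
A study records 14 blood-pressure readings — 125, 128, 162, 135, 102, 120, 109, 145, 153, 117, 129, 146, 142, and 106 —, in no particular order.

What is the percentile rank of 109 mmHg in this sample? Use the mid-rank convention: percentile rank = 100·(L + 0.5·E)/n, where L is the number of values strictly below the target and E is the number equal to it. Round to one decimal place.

17.9

Sorted: 102, 106, 109, 117, 120, 125, 128, 129, 135, 142, 145, 146, 153, 162.
Count below 109: L = 2; count equal: E = 1; n = 14.
Percentile rank = 100·(2 + 0.5·1)/14 = 100·2.5/14 = 17.86.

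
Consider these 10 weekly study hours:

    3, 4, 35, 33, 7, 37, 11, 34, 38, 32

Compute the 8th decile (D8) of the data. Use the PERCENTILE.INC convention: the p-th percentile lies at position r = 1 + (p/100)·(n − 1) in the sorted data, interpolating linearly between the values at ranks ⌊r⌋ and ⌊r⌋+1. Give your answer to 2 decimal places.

35.40

Sorted: 3, 4, 7, 11, 32, 33, 34, 35, 37, 38.
n = 10.
r = 1 + (80/100)·(10 − 1) = 1 + 7.2 = 8.2.
Rank 8 is 35 and rank 9 is 37.
Interpolate: 35 + 0.2·(37 − 35) = 35 + 0.2·2 = 35.4.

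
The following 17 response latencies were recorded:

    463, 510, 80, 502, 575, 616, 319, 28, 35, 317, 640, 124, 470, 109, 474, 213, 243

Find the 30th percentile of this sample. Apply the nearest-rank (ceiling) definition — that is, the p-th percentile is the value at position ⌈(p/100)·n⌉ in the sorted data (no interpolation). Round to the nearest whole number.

213

Sorted: 28, 35, 80, 109, 124, 213, 243, 317, 319, 463, 470, 474, 502, 510, 575, 616, 640.
n = 17.
Position = ⌈30/100 · 17⌉ = ⌈5.1⌉ = 6.
The value at rank 6 is 213.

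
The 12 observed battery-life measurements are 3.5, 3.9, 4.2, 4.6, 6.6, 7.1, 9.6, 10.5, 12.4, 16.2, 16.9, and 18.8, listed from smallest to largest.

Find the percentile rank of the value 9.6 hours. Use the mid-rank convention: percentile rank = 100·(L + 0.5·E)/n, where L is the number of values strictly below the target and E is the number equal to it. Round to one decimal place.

Count below 9.6: L = 6; count equal: E = 1; n = 12.
Percentile rank = 100·(6 + 0.5·1)/12 = 100·6.5/12 = 54.17.

54.2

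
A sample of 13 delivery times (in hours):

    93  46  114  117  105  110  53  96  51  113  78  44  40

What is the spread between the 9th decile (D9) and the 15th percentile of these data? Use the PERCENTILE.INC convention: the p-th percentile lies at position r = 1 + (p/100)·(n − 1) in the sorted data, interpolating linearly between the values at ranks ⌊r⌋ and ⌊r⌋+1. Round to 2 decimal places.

68.20

Sorted: 40, 44, 46, 51, 53, 78, 93, 96, 105, 110, 113, 114, 117.
n = 13.
P15: r = 2.8; ranks 2–3 are 44, 46; interpolating gives 45.6.
P90: r = 11.8; ranks 11–12 are 113, 114; interpolating gives 113.8.
Difference: 113.8 − 45.6 = 68.2.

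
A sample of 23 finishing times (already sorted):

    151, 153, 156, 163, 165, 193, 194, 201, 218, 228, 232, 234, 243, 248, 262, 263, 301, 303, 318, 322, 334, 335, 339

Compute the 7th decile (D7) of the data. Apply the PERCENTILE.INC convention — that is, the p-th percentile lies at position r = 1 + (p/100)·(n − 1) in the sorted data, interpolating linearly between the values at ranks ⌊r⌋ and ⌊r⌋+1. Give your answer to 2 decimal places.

n = 23.
r = 1 + (70/100)·(23 − 1) = 1 + 15.4 = 16.4.
Rank 16 is 263 and rank 17 is 301.
Interpolate: 263 + 0.4·(301 − 263) = 263 + 0.4·38 = 278.2.

278.20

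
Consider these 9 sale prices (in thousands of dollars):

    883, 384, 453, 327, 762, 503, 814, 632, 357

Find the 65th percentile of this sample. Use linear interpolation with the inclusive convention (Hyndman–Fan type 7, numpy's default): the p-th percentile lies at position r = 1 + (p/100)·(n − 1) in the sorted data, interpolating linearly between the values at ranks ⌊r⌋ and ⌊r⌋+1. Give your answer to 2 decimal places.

Sorted: 327, 357, 384, 453, 503, 632, 762, 814, 883.
n = 9.
r = 1 + (65/100)·(9 − 1) = 1 + 5.2 = 6.2.
Rank 6 is 632 and rank 7 is 762.
Interpolate: 632 + 0.2·(762 − 632) = 632 + 0.2·130 = 658.

658.00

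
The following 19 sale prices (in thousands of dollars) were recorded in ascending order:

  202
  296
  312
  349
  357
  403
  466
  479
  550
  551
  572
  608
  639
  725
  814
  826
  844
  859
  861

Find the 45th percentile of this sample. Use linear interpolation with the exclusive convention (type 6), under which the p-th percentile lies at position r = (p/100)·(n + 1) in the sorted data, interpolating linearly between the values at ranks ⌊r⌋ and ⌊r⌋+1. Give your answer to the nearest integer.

550

n = 19.
r = (45/100)·(19 + 1) = 9.
r is an integer, so P45 is the value at rank 9: 550.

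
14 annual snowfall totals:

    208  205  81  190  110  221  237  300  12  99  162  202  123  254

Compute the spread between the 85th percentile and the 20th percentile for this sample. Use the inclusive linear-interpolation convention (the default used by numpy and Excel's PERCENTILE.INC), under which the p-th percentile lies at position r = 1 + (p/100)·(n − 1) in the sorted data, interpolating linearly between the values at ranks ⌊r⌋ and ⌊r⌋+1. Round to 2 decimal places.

Sorted: 12, 81, 99, 110, 123, 162, 190, 202, 205, 208, 221, 237, 254, 300.
n = 14.
P20: r = 3.6; ranks 3–4 are 99, 110; interpolating gives 105.6.
P85: r = 12.05; ranks 12–13 are 237, 254; interpolating gives 237.85.
Difference: 237.85 − 105.6 = 132.25.

132.25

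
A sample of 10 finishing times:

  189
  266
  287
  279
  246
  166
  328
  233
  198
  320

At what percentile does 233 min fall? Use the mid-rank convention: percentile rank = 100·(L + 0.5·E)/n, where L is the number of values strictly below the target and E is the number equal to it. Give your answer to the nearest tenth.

Sorted: 166, 189, 198, 233, 246, 266, 279, 287, 320, 328.
Count below 233: L = 3; count equal: E = 1; n = 10.
Percentile rank = 100·(3 + 0.5·1)/10 = 100·3.5/10 = 35.

35.0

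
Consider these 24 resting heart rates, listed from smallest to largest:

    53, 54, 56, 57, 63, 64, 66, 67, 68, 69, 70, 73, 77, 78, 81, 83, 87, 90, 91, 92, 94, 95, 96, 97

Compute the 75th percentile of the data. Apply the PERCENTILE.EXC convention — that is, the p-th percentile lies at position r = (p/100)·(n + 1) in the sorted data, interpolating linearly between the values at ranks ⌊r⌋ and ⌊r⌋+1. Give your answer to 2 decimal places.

90.75

n = 24.
r = (75/100)·(24 + 1) = 18.75.
Rank 18 is 90 and rank 19 is 91.
Interpolate: 90 + 0.75·(91 − 90) = 90 + 0.75·1 = 90.75.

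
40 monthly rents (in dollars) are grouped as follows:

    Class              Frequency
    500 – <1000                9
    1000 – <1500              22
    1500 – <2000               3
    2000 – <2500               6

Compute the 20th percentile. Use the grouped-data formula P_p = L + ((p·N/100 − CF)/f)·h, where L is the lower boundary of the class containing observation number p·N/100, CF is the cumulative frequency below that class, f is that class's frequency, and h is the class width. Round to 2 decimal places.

N = 40; target position k = 20/100 · 40 = 8.
Cumulative frequencies: 9, 31, 34, 40.
Observation 8 falls in the class 500 – <1000.
L = 500, CF = 0, f = 9, h = 500.
P20 = 500 + ((8 − 0)/9)·500 = 500 + 444.444 = 944.444.

944.44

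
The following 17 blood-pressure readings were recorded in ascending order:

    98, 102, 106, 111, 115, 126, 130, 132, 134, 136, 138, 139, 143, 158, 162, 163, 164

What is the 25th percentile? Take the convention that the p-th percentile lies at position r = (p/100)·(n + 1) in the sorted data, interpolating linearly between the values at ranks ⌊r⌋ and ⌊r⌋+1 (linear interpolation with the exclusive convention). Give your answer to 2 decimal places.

113.00

n = 17.
r = (25/100)·(17 + 1) = 4.5.
Rank 4 is 111 and rank 5 is 115.
Interpolate: 111 + 0.5·(115 − 111) = 111 + 0.5·4 = 113.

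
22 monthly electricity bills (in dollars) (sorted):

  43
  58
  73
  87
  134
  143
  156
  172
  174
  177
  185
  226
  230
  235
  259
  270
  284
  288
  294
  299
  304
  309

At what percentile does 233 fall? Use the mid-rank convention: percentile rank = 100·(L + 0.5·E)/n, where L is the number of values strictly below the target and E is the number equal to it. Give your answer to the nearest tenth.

59.1

Count below 233: L = 13; count equal: E = 0; n = 22.
Percentile rank = 100·(13 + 0.5·0)/22 = 100·13/22 = 59.09.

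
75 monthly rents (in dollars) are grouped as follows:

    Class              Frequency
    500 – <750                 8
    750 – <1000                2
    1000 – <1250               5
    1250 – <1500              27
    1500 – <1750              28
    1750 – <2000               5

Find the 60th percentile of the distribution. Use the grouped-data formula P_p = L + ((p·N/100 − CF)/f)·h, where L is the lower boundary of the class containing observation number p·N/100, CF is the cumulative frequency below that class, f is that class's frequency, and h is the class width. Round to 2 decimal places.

N = 75; target position k = 60/100 · 75 = 45.
Cumulative frequencies: 8, 10, 15, 42, 70, 75.
Observation 45 falls in the class 1500 – <1750.
L = 1500, CF = 42, f = 28, h = 250.
P60 = 1500 + ((45 − 42)/28)·250 = 1500 + 26.7857 = 1526.79.

1526.79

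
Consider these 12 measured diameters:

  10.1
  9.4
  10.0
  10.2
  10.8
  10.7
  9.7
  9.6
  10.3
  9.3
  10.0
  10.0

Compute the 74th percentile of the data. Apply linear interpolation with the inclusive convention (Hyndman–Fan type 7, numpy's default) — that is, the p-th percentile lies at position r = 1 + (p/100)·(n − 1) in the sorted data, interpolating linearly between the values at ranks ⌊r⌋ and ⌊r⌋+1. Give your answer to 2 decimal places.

Sorted: 9.3, 9.4, 9.6, 9.7, 10.0, 10.0, 10.0, 10.1, 10.2, 10.3, 10.7, 10.8.
n = 12.
r = 1 + (74/100)·(12 − 1) = 1 + 8.14 = 9.14.
Rank 9 is 10.2 and rank 10 is 10.3.
Interpolate: 10.2 + 0.14·(10.3 − 10.2) = 10.2 + 0.14·0.1 = 10.214.

10.21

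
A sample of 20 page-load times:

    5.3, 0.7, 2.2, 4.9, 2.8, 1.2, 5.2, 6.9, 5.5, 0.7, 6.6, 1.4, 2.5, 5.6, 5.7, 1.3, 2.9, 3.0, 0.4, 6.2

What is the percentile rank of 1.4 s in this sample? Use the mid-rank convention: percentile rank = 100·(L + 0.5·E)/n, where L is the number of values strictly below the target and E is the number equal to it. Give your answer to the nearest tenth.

Sorted: 0.4, 0.7, 0.7, 1.2, 1.3, 1.4, 2.2, 2.5, 2.8, 2.9, 3.0, 4.9, 5.2, 5.3, 5.5, 5.6, 5.7, 6.2, 6.6, 6.9.
Count below 1.4: L = 5; count equal: E = 1; n = 20.
Percentile rank = 100·(5 + 0.5·1)/20 = 100·5.5/20 = 27.5.

27.5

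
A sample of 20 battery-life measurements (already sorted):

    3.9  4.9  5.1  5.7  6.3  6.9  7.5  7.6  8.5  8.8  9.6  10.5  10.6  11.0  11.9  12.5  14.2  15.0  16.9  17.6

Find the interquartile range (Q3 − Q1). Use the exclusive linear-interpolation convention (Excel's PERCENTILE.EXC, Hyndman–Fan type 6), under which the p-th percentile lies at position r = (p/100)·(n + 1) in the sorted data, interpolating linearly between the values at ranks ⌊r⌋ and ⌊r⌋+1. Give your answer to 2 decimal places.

n = 20.
P25: r = 5.25; ranks 5–6 are 6.3, 6.9; interpolating gives 6.45.
P75: r = 15.75; ranks 15–16 are 11.9, 12.5; interpolating gives 12.35.
Difference: 12.35 − 6.45 = 5.9.

5.90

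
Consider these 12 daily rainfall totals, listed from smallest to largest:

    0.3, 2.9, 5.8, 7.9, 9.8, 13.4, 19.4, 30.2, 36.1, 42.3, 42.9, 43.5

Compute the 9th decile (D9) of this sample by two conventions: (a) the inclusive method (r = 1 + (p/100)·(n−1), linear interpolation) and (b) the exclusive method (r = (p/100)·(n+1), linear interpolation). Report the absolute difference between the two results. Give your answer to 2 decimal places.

0.48

n = 12.
(a) r = 10.9; between ranks 10 (42.3) and 11 (42.9): 42.84.
(b) r = 11.7; between ranks 11 (42.9) and 12 (43.5): 43.32.
|42.84 − 43.32| = 0.48.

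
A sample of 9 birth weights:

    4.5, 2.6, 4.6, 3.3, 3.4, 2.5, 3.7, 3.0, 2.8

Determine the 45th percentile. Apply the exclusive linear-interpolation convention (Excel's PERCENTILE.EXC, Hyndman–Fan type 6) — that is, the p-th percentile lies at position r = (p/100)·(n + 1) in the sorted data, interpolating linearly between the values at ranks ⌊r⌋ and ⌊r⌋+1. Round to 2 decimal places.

Sorted: 2.5, 2.6, 2.8, 3.0, 3.3, 3.4, 3.7, 4.5, 4.6.
n = 9.
r = (45/100)·(9 + 1) = 4.5.
Rank 4 is 3.0 and rank 5 is 3.3.
Interpolate: 3.0 + 0.5·(3.3 − 3.0) = 3.0 + 0.5·0.3 = 3.15.

3.15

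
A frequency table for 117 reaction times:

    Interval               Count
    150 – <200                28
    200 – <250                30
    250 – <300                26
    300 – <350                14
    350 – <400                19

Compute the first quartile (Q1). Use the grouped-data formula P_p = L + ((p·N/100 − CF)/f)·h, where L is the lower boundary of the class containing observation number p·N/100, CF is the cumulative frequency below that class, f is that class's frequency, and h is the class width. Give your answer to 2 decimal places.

N = 117; target position k = 25/100 · 117 = 29.25.
Cumulative frequencies: 28, 58, 84, 98, 117.
Observation 29.25 falls in the class 200 – <250.
L = 200, CF = 28, f = 30, h = 50.
P25 = 200 + ((29.25 − 28)/30)·50 = 200 + 2.08333 = 202.083.

202.08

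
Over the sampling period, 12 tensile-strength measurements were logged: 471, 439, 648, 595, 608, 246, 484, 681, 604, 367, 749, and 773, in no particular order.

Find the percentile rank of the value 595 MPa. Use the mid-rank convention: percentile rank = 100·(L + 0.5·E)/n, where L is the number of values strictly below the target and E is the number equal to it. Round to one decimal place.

45.8

Sorted: 246, 367, 439, 471, 484, 595, 604, 608, 648, 681, 749, 773.
Count below 595: L = 5; count equal: E = 1; n = 12.
Percentile rank = 100·(5 + 0.5·1)/12 = 100·5.5/12 = 45.83.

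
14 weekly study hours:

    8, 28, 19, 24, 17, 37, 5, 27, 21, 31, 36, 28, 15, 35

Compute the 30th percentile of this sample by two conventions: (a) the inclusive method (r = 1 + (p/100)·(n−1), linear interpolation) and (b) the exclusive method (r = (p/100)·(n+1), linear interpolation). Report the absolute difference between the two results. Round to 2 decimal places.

0.80

Sorted: 5, 8, 15, 17, 19, 21, 24, 27, 28, 28, 31, 35, 36, 37.
n = 14.
(a) r = 4.9; between ranks 4 (17) and 5 (19): 18.8.
(b) r = 4.5; between ranks 4 (17) and 5 (19): 18.
|18.8 − 18| = 0.8.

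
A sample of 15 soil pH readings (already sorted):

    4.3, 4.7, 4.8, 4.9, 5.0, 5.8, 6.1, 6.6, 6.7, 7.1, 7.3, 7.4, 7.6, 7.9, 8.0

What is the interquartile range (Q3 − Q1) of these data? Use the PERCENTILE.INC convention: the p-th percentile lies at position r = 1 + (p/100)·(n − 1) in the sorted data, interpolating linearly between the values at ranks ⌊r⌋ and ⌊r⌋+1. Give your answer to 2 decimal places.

n = 15.
P25: r = 4.5; ranks 4–5 are 4.9, 5.0; interpolating gives 4.95.
P75: r = 11.5; ranks 11–12 are 7.3, 7.4; interpolating gives 7.35.
Difference: 7.35 − 4.95 = 2.4.

2.40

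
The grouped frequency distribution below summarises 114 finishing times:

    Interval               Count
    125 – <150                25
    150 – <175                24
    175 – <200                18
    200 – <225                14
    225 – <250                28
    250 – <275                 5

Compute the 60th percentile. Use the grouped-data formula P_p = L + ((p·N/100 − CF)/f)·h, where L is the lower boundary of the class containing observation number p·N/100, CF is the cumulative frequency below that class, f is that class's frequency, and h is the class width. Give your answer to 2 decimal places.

N = 114; target position k = 60/100 · 114 = 68.4.
Cumulative frequencies: 25, 49, 67, 81, 109, 114.
Observation 68.4 falls in the class 200 – <225.
L = 200, CF = 67, f = 14, h = 25.
P60 = 200 + ((68.4 − 67)/14)·25 = 200 + 2.5 = 202.5.

202.50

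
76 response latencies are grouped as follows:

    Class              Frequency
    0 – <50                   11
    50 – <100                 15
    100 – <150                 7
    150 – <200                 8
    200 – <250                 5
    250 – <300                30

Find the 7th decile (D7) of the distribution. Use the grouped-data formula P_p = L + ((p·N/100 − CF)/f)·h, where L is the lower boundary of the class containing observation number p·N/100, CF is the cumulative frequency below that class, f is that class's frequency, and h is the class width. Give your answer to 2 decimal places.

262.00

N = 76; target position k = 70/100 · 76 = 53.2.
Cumulative frequencies: 11, 26, 33, 41, 46, 76.
Observation 53.2 falls in the class 250 – <300.
L = 250, CF = 46, f = 30, h = 50.
P70 = 250 + ((53.2 − 46)/30)·50 = 250 + 12 = 262.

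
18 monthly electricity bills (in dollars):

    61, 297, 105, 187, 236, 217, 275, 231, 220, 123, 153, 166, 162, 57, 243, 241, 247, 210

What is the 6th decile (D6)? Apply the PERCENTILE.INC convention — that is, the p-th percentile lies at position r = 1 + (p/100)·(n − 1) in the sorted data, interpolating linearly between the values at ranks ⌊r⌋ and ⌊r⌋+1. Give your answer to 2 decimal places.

Sorted: 57, 61, 105, 123, 153, 162, 166, 187, 210, 217, 220, 231, 236, 241, 243, 247, 275, 297.
n = 18.
r = 1 + (60/100)·(18 − 1) = 1 + 10.2 = 11.2.
Rank 11 is 220 and rank 12 is 231.
Interpolate: 220 + 0.2·(231 − 220) = 220 + 0.2·11 = 222.2.

222.20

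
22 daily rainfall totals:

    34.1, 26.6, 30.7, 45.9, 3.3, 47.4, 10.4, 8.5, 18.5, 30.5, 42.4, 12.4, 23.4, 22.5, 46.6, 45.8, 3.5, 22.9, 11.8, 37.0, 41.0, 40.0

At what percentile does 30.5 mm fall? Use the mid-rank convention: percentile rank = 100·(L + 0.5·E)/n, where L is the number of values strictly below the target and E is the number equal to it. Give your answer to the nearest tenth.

52.3

Sorted: 3.3, 3.5, 8.5, 10.4, 11.8, 12.4, 18.5, 22.5, 22.9, 23.4, 26.6, 30.5, 30.7, 34.1, 37.0, 40.0, 41.0, 42.4, 45.8, 45.9, 46.6, 47.4.
Count below 30.5: L = 11; count equal: E = 1; n = 22.
Percentile rank = 100·(11 + 0.5·1)/22 = 100·11.5/22 = 52.27.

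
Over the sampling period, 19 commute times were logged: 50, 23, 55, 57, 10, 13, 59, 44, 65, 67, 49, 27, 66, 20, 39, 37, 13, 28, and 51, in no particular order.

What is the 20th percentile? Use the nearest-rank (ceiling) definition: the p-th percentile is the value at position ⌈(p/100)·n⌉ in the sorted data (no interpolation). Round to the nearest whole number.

Sorted: 10, 13, 13, 20, 23, 27, 28, 37, 39, 44, 49, 50, 51, 55, 57, 59, 65, 66, 67.
n = 19.
Position = ⌈20/100 · 19⌉ = ⌈3.8⌉ = 4.
The value at rank 4 is 20.

20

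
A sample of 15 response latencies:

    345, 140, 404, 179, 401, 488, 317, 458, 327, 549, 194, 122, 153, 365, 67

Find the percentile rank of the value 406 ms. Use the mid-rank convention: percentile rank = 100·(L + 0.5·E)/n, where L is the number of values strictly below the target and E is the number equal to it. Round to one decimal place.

80.0

Sorted: 67, 122, 140, 153, 179, 194, 317, 327, 345, 365, 401, 404, 458, 488, 549.
Count below 406: L = 12; count equal: E = 0; n = 15.
Percentile rank = 100·(12 + 0.5·0)/15 = 100·12/15 = 80.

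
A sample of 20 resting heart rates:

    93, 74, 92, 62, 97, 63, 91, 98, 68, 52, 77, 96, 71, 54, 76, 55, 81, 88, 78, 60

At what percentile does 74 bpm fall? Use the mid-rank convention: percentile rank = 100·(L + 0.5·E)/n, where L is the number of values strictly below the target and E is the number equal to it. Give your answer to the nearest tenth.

42.5

Sorted: 52, 54, 55, 60, 62, 63, 68, 71, 74, 76, 77, 78, 81, 88, 91, 92, 93, 96, 97, 98.
Count below 74: L = 8; count equal: E = 1; n = 20.
Percentile rank = 100·(8 + 0.5·1)/20 = 100·8.5/20 = 42.5.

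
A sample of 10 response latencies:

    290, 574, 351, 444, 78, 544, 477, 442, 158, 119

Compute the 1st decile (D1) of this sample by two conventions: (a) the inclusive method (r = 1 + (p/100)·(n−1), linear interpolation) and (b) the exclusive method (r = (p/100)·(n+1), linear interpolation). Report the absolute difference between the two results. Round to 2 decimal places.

32.80

Sorted: 78, 119, 158, 290, 351, 442, 444, 477, 544, 574.
n = 10.
(a) r = 1.9; between ranks 1 (78) and 2 (119): 114.9.
(b) r = 1.1; between ranks 1 (78) and 2 (119): 82.1.
|114.9 − 82.1| = 32.8.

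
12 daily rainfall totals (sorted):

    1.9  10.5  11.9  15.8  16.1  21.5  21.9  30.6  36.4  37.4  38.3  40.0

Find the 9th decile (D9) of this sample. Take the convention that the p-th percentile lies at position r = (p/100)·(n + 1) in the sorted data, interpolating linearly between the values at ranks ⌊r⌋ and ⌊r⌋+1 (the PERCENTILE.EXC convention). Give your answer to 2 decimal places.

n = 12.
r = (90/100)·(12 + 1) = 11.7.
Rank 11 is 38.3 and rank 12 is 40.0.
Interpolate: 38.3 + 0.7·(40.0 − 38.3) = 38.3 + 0.7·1.7 = 39.49.

39.49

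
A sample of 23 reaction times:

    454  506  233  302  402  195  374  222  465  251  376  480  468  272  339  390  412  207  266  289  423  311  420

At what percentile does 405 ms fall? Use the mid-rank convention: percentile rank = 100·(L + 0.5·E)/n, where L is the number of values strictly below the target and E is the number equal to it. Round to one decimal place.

65.2

Sorted: 195, 207, 222, 233, 251, 266, 272, 289, 302, 311, 339, 374, 376, 390, 402, 412, 420, 423, 454, 465, 468, 480, 506.
Count below 405: L = 15; count equal: E = 0; n = 23.
Percentile rank = 100·(15 + 0.5·0)/23 = 100·15/23 = 65.22.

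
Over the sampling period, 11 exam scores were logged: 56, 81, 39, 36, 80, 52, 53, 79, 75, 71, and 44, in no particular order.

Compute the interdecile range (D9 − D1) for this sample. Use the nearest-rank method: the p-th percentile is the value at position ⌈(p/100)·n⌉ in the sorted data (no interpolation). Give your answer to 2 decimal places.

41.00

Sorted: 36, 39, 44, 52, 53, 56, 71, 75, 79, 80, 81.
n = 11.
P10: rank ⌈10/100·11⌉ = 2 → 39.
P90: rank ⌈90/100·11⌉ = 10 → 80.
Difference: 80 − 39 = 41.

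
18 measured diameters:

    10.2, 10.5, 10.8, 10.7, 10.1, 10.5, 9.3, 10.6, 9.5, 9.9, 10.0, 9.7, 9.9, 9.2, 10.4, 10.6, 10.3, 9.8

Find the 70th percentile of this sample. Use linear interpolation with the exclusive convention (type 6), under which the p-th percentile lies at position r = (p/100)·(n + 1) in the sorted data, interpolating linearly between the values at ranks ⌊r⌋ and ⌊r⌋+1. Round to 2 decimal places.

10.50

Sorted: 9.2, 9.3, 9.5, 9.7, 9.8, 9.9, 9.9, 10.0, 10.1, 10.2, 10.3, 10.4, 10.5, 10.5, 10.6, 10.6, 10.7, 10.8.
n = 18.
r = (70/100)·(18 + 1) = 13.3.
Rank 13 is 10.5 and rank 14 is 10.5.
Interpolate: 10.5 + 0.3·(10.5 − 10.5) = 10.5 + 0.3·0 = 10.5.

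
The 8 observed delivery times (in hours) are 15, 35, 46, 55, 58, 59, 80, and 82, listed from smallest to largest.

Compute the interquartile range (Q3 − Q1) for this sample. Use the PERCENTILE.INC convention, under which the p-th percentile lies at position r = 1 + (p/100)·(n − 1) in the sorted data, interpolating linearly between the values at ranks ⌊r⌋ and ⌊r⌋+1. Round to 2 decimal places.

n = 8.
P25: r = 2.75; ranks 2–3 are 35, 46; interpolating gives 43.25.
P75: r = 6.25; ranks 6–7 are 59, 80; interpolating gives 64.25.
Difference: 64.25 − 43.25 = 21.

21.00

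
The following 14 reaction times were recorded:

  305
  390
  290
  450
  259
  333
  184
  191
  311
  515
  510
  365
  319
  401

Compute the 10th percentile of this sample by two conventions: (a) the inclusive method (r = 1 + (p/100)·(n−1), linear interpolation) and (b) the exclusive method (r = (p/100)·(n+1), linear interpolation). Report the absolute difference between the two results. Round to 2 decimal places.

Sorted: 184, 191, 259, 290, 305, 311, 319, 333, 365, 390, 401, 450, 510, 515.
n = 14.
(a) r = 2.3; between ranks 2 (191) and 3 (259): 211.4.
(b) r = 1.5; between ranks 1 (184) and 2 (191): 187.5.
|211.4 − 187.5| = 23.9.

23.90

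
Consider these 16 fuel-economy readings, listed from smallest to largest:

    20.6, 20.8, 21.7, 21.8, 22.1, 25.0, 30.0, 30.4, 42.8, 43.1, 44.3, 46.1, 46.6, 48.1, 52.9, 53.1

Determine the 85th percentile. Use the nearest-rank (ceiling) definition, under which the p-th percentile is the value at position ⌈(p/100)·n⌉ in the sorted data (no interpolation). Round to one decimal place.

48.1

n = 16.
Position = ⌈85/100 · 16⌉ = ⌈13.6⌉ = 14.
The value at rank 14 is 48.1.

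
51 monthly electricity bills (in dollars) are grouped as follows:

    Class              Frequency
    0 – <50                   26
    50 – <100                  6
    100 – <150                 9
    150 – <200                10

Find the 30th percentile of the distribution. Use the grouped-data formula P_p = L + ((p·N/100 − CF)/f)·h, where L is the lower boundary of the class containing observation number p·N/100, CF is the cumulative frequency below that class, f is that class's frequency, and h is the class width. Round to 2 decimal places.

N = 51; target position k = 30/100 · 51 = 15.3.
Cumulative frequencies: 26, 32, 41, 51.
Observation 15.3 falls in the class 0 – <50.
L = 0, CF = 0, f = 26, h = 50.
P30 = 0 + ((15.3 − 0)/26)·50 = 0 + 29.4231 = 29.4231.

29.42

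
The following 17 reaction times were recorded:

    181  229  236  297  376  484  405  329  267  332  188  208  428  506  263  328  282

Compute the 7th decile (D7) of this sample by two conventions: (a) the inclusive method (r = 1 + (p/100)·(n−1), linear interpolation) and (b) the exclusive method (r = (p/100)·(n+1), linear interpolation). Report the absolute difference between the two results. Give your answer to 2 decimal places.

17.60

Sorted: 181, 188, 208, 229, 236, 263, 267, 282, 297, 328, 329, 332, 376, 405, 428, 484, 506.
n = 17.
(a) r = 12.2; between ranks 12 (332) and 13 (376): 340.8.
(b) r = 12.6; between ranks 12 (332) and 13 (376): 358.4.
|340.8 − 358.4| = 17.6.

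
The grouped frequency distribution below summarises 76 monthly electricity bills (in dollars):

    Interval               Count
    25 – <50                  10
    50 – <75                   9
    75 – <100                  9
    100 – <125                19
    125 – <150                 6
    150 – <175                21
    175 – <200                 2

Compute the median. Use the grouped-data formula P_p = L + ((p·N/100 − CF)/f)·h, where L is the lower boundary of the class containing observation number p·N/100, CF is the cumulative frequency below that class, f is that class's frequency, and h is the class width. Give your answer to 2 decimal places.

113.16

N = 76; target position k = 50/100 · 76 = 38.
Cumulative frequencies: 10, 19, 28, 47, 53, 74, 76.
Observation 38 falls in the class 100 – <125.
L = 100, CF = 28, f = 19, h = 25.
P50 = 100 + ((38 − 28)/19)·25 = 100 + 13.1579 = 113.158.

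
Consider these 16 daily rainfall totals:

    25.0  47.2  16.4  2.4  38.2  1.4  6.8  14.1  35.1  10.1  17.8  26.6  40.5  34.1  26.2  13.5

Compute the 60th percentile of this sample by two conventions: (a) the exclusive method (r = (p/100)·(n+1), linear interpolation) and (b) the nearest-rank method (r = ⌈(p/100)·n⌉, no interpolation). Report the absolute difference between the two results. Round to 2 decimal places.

Sorted: 1.4, 2.4, 6.8, 10.1, 13.5, 14.1, 16.4, 17.8, 25.0, 26.2, 26.6, 34.1, 35.1, 38.2, 40.5, 47.2.
n = 16.
(a) r = 10.2; between ranks 10 (26.2) and 11 (26.6): 26.28.
(b) the nearest-rank method: rank 10 → 26.2.
|26.28 − 26.2| = 0.08.

0.08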